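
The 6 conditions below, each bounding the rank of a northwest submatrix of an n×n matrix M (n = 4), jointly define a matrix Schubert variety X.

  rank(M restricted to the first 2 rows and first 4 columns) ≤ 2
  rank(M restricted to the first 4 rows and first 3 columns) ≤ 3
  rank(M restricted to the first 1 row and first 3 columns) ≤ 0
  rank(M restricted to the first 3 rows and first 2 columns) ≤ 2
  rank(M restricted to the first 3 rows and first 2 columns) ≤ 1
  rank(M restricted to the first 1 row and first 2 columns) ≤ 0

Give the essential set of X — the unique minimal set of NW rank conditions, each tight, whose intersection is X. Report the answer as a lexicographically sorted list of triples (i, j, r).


The tightest implied rank at each (i,j), from the 6 conditions:

  0, 0, 0, 1
  1, 1, 1, 2
  1, 1, 2, 3
  1, 2, 3, 4

giving w = (4, 1, 3, 2) via Δ²R.

|D(w)|=4, |Ess(w)|=2:

[(1, 3, 0), (3, 2, 1)]


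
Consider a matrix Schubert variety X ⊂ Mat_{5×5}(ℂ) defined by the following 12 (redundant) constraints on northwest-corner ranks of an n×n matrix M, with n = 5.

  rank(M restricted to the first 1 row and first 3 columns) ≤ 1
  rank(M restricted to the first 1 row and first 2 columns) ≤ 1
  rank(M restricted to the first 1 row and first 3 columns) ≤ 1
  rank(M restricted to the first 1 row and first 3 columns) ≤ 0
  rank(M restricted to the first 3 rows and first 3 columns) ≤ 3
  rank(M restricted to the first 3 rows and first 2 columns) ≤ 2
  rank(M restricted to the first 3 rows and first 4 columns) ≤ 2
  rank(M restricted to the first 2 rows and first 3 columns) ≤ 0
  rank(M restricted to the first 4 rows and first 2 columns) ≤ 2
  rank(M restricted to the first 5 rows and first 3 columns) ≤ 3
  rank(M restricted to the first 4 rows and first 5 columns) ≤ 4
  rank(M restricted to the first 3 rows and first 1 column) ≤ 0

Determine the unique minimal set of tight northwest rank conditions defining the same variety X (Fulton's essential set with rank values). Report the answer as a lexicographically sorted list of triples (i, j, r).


Rank table r_w(5×5) implied by the 12 constraints:

  0, 0, 0, 1, 1
  0, 0, 0, 1, 2
  0, 1, 1, 2, 3
  1, 2, 2, 3, 4
  1, 2, 3, 4, 5

second differences of R give the permutation w = (4, 5, 2, 1, 3).

ℓ(w)=7; the 2 essential cells (i,j,r):

[(2, 3, 0), (3, 1, 0)]


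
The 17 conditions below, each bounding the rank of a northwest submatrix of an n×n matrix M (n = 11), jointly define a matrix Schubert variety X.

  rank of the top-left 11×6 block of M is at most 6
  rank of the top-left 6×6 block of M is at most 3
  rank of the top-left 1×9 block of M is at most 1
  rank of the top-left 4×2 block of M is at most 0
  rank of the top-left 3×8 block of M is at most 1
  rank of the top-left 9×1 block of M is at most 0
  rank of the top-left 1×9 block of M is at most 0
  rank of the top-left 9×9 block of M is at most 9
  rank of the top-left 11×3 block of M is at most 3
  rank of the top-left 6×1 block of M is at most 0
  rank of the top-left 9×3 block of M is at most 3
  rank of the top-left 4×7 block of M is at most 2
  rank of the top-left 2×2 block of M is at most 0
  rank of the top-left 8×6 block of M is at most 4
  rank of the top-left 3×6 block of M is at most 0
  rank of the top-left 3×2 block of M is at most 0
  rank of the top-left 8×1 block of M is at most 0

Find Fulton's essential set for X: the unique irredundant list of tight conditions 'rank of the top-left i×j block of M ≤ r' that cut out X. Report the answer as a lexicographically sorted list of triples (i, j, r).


Propagating the 17 rank bounds to every northwest block:

  row 1: 0, 0, 0, 0, 0, 0, 0, 0, 0, 1, 1
  row 2: 0, 0, 0, 0, 0, 0, 1, 1, 1, 2, 2
  row 3: 0, 0, 0, 0, 0, 0, 1, 1, 2, 3, 3
  row 4: 0, 0, 1, 1, 1, 1, 2, 2, 3, 4, 4
  row 5: 0, 1, 2, 2, 2, 2, 3, 3, 4, 5, 5
  row 6: 0, 1, 2, 3, 3, 3, 4, 4, 5, 6, 6
  row 7: 0, 1, 2, 3, 4, 4, 5, 5, 6, 7, 7
  row 8: 0, 1, 2, 3, 4, 4, 5, 6, 7, 8, 8
  row 9: 0, 1, 2, 3, 4, 5, 6, 7, 8, 9, 9
  row 10: 1, 2, 3, 4, 5, 6, 7, 8, 9, 10, 10
  row 11: 1, 2, 3, 4, 5, 6, 7, 8, 9, 10, 11

the unique w with this rank table is (10, 7, 9, 3, 2, 4, 5, 8, 6, 1, 11).

|D(w)|=30, |Ess(w)|=6:

[(1, 9, 0), (3, 6, 0), (3, 8, 1), (4, 2, 0), (8, 6, 4), (9, 1, 0)]


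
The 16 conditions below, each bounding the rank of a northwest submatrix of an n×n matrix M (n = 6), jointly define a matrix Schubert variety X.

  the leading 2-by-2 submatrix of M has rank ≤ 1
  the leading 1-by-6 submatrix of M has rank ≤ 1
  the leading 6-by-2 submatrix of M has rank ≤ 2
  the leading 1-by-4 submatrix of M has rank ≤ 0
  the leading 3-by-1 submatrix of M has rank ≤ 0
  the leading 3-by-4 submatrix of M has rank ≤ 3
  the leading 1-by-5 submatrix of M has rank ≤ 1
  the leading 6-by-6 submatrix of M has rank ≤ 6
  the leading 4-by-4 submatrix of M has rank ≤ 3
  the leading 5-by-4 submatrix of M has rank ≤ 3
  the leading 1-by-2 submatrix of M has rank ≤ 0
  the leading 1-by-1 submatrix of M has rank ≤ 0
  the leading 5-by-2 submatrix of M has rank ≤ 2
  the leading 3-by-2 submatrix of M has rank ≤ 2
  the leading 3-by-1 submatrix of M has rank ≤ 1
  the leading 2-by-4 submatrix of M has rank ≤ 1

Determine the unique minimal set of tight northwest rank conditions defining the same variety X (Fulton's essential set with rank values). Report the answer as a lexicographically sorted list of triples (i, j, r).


Recovering R(i,j) via the rank-extension bound from the 16 conditions:

  R[1]: 0 0 0 0 1 1
  R[2]: 0 1 1 1 2 2
  R[3]: 0 1 2 2 3 3
  R[4]: 1 2 3 3 4 4
  R[5]: 1 2 3 3 4 5
  R[6]: 1 2 3 4 5 6

reading off 1-entries of Δ²R: w = (5, 2, 3, 1, 6, 4).

|D(w)|=7, |Ess(w)|=3:

[(1, 4, 0), (3, 1, 0), (5, 4, 3)]


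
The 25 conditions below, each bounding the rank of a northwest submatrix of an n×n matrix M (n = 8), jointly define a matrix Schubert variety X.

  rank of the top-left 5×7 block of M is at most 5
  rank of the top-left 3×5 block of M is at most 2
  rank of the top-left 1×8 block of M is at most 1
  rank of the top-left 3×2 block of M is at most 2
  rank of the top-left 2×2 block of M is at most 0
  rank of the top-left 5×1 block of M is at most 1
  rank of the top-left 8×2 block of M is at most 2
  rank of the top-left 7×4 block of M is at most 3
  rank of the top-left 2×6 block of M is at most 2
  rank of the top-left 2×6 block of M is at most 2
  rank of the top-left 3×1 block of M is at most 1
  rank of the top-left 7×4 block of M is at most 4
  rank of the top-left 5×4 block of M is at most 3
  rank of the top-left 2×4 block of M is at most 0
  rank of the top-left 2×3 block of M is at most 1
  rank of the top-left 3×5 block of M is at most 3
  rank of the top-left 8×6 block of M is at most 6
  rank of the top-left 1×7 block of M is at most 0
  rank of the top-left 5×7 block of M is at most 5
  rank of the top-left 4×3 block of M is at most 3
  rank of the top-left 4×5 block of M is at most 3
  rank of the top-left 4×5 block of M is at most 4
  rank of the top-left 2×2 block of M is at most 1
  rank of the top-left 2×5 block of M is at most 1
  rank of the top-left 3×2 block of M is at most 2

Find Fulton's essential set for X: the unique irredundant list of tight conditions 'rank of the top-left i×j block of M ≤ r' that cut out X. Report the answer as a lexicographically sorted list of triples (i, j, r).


Reconstructing r_w from the 25 given conditions:

  R[1]: 0, 0, 0, 0, 0, 0, 0, 1
  R[2]: 0, 0, 0, 0, 1, 1, 1, 2
  R[3]: 1, 1, 1, 1, 2, 2, 2, 3
  R[4]: 1, 2, 2, 2, 3, 3, 3, 4
  R[5]: 1, 2, 3, 3, 4, 4, 4, 5
  R[6]: 1, 2, 3, 3, 4, 5, 5, 6
  R[7]: 1, 2, 3, 3, 4, 5, 6, 7
  R[8]: 1, 2, 3, 4, 5, 6, 7, 8

the unique w with this rank table is (8, 5, 1, 2, 3, 6, 7, 4).

ℓ(w)=13; the 3 essential cells (i,j,r):

[(1, 7, 0), (2, 4, 0), (7, 4, 3)]


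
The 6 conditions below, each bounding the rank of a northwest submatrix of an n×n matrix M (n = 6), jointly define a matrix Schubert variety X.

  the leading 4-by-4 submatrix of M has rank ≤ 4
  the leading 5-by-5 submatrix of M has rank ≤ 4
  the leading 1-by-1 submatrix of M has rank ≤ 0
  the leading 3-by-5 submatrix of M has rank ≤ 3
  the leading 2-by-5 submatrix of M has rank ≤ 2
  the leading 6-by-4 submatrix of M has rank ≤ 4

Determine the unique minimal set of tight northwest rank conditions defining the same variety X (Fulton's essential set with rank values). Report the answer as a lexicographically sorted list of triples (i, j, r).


Propagating the 6 rank bounds to every northwest block:

  R[1]: 0, 1, 1, 1, 1, 1
  R[2]: 1, 2, 2, 2, 2, 2
  R[3]: 1, 2, 3, 3, 3, 3
  R[4]: 1, 2, 3, 4, 4, 4
  R[5]: 1, 2, 3, 4, 4, 5
  R[6]: 1, 2, 3, 4, 5, 6

hence w(1..6) = (2, 1, 3, 4, 6, 5).

Rothe diagram D(w) (2 cells), 2 SE-corners (essential conditions):

[(1, 1, 0), (5, 5, 4)]


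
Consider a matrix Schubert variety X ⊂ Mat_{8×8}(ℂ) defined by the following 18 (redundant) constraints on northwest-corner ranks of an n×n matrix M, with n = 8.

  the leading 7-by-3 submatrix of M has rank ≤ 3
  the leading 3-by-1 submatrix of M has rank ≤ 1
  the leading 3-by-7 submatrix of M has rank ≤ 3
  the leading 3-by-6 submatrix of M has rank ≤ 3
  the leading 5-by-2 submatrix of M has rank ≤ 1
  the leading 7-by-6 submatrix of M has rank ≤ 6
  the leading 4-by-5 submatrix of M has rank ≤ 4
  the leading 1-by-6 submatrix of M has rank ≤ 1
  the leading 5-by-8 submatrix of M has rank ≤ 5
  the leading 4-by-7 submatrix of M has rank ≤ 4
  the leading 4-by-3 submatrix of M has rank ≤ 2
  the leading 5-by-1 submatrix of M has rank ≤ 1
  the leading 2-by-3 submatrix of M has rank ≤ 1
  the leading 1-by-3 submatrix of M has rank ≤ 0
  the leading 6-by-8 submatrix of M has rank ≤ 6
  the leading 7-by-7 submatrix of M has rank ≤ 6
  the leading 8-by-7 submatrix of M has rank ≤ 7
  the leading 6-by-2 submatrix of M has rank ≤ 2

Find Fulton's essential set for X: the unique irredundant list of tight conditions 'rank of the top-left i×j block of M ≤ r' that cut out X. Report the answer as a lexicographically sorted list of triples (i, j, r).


Reconstructing r_w from the 18 given conditions:

  R[1]: 0 0 0 1 1 1 1 1
  R[2]: 1 1 1 2 2 2 2 2
  R[3]: 1 1 2 3 3 3 3 3
  R[4]: 1 1 2 3 4 4 4 4
  R[5]: 1 1 2 3 4 5 5 5
  R[6]: 1 2 3 4 5 6 6 6
  R[7]: 1 2 3 4 5 6 6 7
  R[8]: 1 2 3 4 5 6 7 8

giving w = (4, 1, 3, 5, 6, 2, 8, 7) via Δ²R.

3 SE-corners of the 7-cell Rothe diagram give Ess(w):

[(1, 3, 0), (5, 2, 1), (7, 7, 6)]


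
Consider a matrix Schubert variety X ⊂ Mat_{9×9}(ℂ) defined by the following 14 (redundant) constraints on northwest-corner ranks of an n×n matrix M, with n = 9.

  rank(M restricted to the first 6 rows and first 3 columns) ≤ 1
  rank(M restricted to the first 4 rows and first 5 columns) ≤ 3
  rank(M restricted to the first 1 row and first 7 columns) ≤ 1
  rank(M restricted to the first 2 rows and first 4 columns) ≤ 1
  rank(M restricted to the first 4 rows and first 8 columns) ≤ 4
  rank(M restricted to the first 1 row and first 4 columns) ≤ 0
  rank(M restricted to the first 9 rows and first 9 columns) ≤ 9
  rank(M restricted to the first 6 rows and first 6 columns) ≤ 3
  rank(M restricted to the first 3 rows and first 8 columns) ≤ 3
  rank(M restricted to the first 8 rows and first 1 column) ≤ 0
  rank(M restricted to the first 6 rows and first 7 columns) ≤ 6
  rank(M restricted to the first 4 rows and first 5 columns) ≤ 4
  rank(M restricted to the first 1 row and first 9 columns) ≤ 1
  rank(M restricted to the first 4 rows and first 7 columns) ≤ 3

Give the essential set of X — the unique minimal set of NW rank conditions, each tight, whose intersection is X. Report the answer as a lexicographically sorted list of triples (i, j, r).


The tightest implied rank at each (i,j), from the 14 conditions:

  row 1: 0  0  0  0  1  1  1  1  1
  row 2: 0  1  1  1  2  2  2  2  2
  row 3: 0  1  1  2  3  3  3  3  3
  row 4: 0  1  1  2  3  3  3  4  4
  row 5: 0  1  1  2  3  3  4  5  5
  row 6: 0  1  1  2  3  3  4  5  6
  row 7: 0  1  2  3  4  4  5  6  7
  row 8: 0  1  2  3  4  5  6  7  8
  row 9: 1  2  3  4  5  6  7  8  9

reading off 1-entries of Δ²R: w = (5, 2, 4, 8, 7, 9, 3, 6, 1).

ℓ(w)=19; the 5 essential cells (i,j,r):

[(1, 4, 0), (4, 7, 3), (6, 3, 1), (6, 6, 3), (8, 1, 0)]


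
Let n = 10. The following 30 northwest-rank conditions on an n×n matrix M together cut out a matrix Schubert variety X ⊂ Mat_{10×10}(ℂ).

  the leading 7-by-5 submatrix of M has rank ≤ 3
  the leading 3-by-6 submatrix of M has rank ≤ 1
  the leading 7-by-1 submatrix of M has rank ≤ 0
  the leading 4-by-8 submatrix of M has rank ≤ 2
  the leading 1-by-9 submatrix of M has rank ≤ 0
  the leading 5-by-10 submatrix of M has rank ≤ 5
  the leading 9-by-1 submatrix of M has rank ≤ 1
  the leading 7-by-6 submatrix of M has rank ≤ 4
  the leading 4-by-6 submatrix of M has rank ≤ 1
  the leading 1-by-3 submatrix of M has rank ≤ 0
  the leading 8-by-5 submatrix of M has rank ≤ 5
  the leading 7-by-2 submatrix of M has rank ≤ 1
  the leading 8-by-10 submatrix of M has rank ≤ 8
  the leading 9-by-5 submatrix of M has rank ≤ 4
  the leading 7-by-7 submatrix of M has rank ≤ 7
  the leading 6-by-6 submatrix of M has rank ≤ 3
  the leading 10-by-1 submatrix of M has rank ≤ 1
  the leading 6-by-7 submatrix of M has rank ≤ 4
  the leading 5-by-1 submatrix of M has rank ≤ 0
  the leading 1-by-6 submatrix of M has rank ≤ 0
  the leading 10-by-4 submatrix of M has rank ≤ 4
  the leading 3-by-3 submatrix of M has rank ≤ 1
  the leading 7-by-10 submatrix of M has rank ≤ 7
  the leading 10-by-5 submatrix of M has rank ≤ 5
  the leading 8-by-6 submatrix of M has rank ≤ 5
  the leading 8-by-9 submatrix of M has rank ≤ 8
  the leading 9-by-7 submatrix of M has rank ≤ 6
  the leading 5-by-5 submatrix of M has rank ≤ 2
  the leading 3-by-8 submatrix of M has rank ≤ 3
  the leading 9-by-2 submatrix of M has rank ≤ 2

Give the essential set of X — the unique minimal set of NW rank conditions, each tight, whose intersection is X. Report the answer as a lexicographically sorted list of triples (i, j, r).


Rank table r_w(10×10) implied by the 30 constraints:

  row 1: 0 0 0 0 0 0 0 0 0 1
  row 2: 0 1 1 1 1 1 1 1 1 2
  row 3: 0 1 1 1 1 1 2 2 2 3
  row 4: 0 1 1 1 1 1 2 2 3 4
  row 5: 0 1 2 2 2 2 3 3 4 5
  row 6: 0 1 2 3 3 3 4 4 5 6
  row 7: 0 1 2 3 3 4 5 5 6 7
  row 8: 1 2 3 4 4 5 6 6 7 8
  row 9: 1 2 3 4 4 5 6 7 8 9
  row 10: 1 2 3 4 5 6 7 8 9 10

second differences of R give the permutation w = (10, 2, 7, 9, 3, 4, 6, 1, 8, 5).

|D(w)|=26, |Ess(w)|=6:

[(1, 9, 0), (4, 6, 1), (4, 8, 2), (7, 1, 0), (7, 5, 3), (9, 5, 4)]


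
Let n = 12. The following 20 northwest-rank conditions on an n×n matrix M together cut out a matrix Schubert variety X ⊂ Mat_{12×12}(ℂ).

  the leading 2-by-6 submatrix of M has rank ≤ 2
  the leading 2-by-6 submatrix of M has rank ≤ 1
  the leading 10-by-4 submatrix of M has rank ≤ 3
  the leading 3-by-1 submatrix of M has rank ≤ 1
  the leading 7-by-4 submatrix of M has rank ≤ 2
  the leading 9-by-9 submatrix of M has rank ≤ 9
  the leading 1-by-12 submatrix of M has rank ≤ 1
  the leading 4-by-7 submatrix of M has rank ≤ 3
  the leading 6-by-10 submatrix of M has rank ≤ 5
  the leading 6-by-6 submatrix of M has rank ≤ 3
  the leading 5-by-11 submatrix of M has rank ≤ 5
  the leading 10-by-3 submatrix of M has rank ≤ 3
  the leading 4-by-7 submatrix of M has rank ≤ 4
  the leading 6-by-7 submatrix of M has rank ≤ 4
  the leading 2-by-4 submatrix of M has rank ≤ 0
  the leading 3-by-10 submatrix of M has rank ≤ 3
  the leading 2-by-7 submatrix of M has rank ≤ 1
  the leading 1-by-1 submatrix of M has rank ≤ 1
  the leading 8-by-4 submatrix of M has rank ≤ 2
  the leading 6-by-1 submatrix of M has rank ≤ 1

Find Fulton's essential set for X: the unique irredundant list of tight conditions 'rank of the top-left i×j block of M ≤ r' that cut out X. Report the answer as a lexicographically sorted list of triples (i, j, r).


Rank table r_w(12×12) implied by the 20 constraints:

  0  0  0  0  1  1  1  1  1  1  1  1
  0  0  0  0  1  1  1  2  2  2  2  2
  1  1  1  1  2  2  2  3  3  3  3  3
  1  2  2  2  3  3  3  4  4  4  4  4
  1  2  2  2  3  3  4  5  5  5  5  5
  1  2  2  2  3  3  4  5  5  5  6  6
  1  2  2  2  3  4  5  6  6  6  7  7
  1  2  2  2  3  4  5  6  7  7  8  8
  1  2  3  3  4  5  6  7  8  8  9  9
  1  2  3  3  4  5  6  7  8  9  10  10
  1  2  3  4  5  6  7  8  9  10  11  11
  1  2  3  4  5  6  7  8  9  10  11  12

reading off 1-entries of Δ²R: w = (5, 8, 1, 2, 7, 11, 6, 9, 3, 10, 4, 12).

|D(w)|=23, |Ess(w)|=6:

[(2, 4, 0), (2, 7, 1), (6, 6, 3), (6, 10, 5), (8, 4, 2), (10, 4, 3)]


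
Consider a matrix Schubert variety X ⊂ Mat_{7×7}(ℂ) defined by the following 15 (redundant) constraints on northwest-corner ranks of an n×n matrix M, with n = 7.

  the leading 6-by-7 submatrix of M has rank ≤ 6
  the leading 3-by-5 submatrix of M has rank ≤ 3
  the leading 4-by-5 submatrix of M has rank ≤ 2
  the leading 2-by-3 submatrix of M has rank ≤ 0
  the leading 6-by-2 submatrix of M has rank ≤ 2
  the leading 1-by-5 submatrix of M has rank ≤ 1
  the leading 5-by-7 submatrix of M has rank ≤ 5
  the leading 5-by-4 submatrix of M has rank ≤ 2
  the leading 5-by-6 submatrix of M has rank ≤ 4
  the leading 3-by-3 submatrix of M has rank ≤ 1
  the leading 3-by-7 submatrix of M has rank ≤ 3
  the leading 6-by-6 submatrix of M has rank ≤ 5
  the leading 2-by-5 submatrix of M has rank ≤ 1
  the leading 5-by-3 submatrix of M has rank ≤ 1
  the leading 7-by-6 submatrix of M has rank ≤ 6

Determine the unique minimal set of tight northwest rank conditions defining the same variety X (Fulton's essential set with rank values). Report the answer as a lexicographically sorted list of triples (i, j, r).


Reconstructing r_w from the 15 given conditions:

  0  0  0  1  1  1  1
  0  0  0  1  1  2  2
  1  1  1  2  2  3  3
  1  1  1  2  2  3  4
  1  1  1  2  3  4  5
  1  2  2  3  4  5  6
  1  2  3  4  5  6  7

second differences of R give the permutation w = (4, 6, 1, 7, 5, 2, 3).

Rothe diagram D(w) (12 cells), 4 SE-corners (essential conditions):

[(2, 3, 0), (2, 5, 1), (4, 5, 2), (5, 3, 1)]


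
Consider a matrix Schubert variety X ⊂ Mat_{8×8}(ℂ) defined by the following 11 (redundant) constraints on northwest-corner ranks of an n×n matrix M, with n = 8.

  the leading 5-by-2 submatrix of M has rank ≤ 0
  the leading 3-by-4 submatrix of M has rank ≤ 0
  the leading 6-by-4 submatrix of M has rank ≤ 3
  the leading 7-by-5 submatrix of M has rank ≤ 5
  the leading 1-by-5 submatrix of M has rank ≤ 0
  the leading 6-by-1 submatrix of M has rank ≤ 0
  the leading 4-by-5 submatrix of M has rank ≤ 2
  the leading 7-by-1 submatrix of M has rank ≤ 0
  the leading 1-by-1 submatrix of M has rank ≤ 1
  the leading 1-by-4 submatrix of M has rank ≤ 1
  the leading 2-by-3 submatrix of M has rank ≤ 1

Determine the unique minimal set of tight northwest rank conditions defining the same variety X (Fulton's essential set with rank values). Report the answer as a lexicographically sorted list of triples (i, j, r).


Propagating the 11 rank bounds to every northwest block:

  i=1: 0 0 0 0 0 1 1 1
  i=2: 0 0 0 0 1 2 2 2
  i=3: 0 0 0 0 1 2 3 3
  i=4: 0 0 1 1 2 3 4 4
  i=5: 0 0 1 2 3 4 5 5
  i=6: 0 1 2 3 4 5 6 6
  i=7: 0 1 2 3 4 5 6 7
  i=8: 1 2 3 4 5 6 7 8

reading off 1-entries of Δ²R: w = (6, 5, 7, 3, 4, 2, 8, 1).

|D(w)|=19, |Ess(w)|=4:

[(1, 5, 0), (3, 4, 0), (5, 2, 0), (7, 1, 0)]


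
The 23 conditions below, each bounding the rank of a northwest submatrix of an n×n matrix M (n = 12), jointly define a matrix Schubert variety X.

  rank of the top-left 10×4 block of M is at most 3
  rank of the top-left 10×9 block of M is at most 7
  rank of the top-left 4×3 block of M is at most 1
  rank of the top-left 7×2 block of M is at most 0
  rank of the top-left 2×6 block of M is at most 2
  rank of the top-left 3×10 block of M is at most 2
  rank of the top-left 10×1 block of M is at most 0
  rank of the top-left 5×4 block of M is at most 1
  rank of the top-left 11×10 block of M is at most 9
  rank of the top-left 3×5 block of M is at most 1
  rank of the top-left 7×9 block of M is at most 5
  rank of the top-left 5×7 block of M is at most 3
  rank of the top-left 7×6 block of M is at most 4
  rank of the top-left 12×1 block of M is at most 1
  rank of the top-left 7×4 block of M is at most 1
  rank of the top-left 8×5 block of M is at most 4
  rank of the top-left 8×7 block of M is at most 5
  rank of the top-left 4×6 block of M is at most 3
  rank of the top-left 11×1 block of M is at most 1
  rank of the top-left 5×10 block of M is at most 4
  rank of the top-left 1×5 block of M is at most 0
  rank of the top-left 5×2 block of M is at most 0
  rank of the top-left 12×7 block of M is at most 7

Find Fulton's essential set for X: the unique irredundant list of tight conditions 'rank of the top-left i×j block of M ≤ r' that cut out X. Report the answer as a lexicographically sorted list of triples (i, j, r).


Rank table r_w(12×12) implied by the 23 constraints:

  0  0  0  0  0  1  1  1  1  1  1  1
  0  0  1  1  1  2  2  2  2  2  2  2
  0  0  1  1  1  2  2  2  2  2  3  3
  0  0  1  1  2  3  3  3  3  3  4  4
  0  0  1  1  2  3  3  4  4  4  5  5
  0  0  1  1  2  3  4  5  5  5  6  6
  0  0  1  1  2  3  4  5  5  6  7  7
  0  1  2  2  3  4  5  6  6  7  8  8
  0  1  2  3  4  5  6  7  7  8  9  9
  0  1  2  3  4  5  6  7  7  8  9  10
  1  2  3  4  5  6  7  8  8  9  10  11
  1  2  3  4  5  6  7  8  9  10  11  12

second differences of R give the permutation w = (6, 3, 11, 5, 8, 7, 10, 2, 4, 12, 1, 9).

D(w) has 33 cells with 9 SE-corners; essential set:

[(1, 5, 0), (3, 5, 1), (3, 10, 2), (5, 7, 3), (7, 2, 0), (7, 4, 1), (7, 9, 5), (10, 1, 0), (10, 9, 7)]


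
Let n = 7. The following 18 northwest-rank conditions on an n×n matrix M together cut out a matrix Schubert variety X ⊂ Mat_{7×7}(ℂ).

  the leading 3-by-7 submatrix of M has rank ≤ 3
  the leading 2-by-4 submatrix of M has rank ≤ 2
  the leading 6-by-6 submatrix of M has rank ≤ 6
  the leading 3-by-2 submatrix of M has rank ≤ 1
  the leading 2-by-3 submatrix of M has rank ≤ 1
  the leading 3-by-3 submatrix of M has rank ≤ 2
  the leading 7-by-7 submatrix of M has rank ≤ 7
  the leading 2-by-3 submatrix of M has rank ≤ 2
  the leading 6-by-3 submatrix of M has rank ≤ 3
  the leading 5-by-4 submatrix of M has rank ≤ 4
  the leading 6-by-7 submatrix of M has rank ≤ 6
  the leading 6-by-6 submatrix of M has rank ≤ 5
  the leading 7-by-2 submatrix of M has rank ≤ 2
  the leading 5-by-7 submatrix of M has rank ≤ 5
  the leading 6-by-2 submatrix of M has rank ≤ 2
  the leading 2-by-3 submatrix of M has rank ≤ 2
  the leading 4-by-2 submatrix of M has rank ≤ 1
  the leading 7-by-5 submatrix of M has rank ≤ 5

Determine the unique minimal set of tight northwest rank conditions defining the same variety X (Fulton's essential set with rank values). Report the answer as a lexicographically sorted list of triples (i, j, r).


Computing R[i][j] = min implied NW-rank bound (n=7, 18 conditions):

  i=1: 1 | 1 | 1 | 1 | 1 | 1 | 1
  i=2: 1 | 1 | 1 | 2 | 2 | 2 | 2
  i=3: 1 | 1 | 2 | 3 | 3 | 3 | 3
  i=4: 1 | 1 | 2 | 3 | 4 | 4 | 4
  i=5: 1 | 2 | 3 | 4 | 5 | 5 | 5
  i=6: 1 | 2 | 3 | 4 | 5 | 5 | 6
  i=7: 1 | 2 | 3 | 4 | 5 | 6 | 7

the unique w with this rank table is (1, 4, 3, 5, 2, 7, 6).

|D(w)|=5, |Ess(w)|=3:

[(2, 3, 1), (4, 2, 1), (6, 6, 5)]


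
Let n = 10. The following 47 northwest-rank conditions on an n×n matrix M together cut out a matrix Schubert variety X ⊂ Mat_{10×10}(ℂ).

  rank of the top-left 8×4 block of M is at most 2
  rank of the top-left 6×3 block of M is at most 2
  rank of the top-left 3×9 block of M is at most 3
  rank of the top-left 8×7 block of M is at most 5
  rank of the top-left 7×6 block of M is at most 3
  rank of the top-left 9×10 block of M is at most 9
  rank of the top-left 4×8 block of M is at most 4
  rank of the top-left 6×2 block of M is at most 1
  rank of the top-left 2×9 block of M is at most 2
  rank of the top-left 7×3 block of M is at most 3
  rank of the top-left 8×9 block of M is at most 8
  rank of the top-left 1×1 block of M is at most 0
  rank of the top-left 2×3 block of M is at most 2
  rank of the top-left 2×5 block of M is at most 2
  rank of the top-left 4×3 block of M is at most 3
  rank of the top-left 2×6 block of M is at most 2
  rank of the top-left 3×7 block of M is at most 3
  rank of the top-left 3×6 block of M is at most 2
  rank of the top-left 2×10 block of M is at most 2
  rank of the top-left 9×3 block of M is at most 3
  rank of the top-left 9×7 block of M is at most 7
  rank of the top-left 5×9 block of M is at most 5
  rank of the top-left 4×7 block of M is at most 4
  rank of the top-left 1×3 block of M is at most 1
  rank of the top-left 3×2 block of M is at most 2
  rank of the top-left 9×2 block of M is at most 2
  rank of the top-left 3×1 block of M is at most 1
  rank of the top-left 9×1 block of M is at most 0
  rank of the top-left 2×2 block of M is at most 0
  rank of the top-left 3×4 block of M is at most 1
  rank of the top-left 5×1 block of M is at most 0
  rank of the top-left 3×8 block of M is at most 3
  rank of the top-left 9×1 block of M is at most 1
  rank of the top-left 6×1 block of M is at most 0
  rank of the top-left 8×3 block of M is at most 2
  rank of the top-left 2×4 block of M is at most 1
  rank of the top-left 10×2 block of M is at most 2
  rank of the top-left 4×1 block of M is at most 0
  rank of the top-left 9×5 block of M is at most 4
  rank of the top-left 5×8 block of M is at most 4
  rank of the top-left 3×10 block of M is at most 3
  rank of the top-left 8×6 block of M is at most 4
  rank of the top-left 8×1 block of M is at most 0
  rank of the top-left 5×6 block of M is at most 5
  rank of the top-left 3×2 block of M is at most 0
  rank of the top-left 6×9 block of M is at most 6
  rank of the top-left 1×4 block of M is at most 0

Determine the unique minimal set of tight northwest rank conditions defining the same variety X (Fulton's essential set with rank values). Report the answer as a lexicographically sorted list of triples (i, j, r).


The tightest implied rank at each (i,j), from the 47 conditions:

  row 1: 0 0 0 0 1 1 1 1 1 1
  row 2: 0 0 1 1 2 2 2 2 2 2
  row 3: 0 0 1 1 2 2 3 3 3 3
  row 4: 0 1 2 2 3 3 4 4 4 4
  row 5: 0 1 2 2 3 3 4 4 5 5
  row 6: 0 1 2 2 3 3 4 5 6 6
  row 7: 0 1 2 2 3 3 4 5 6 7
  row 8: 0 1 2 2 3 4 5 6 7 8
  row 9: 0 1 2 3 4 5 6 7 8 9
  row 10: 1 2 3 4 5 6 7 8 9 10

the unique w with this rank table is (5, 3, 7, 2, 9, 8, 10, 6, 4, 1).

ℓ(w)=24; the 8 essential cells (i,j,r):

[(1, 4, 0), (3, 2, 0), (3, 4, 1), (3, 6, 2), (5, 8, 4), (7, 6, 3), (8, 4, 2), (9, 1, 0)]


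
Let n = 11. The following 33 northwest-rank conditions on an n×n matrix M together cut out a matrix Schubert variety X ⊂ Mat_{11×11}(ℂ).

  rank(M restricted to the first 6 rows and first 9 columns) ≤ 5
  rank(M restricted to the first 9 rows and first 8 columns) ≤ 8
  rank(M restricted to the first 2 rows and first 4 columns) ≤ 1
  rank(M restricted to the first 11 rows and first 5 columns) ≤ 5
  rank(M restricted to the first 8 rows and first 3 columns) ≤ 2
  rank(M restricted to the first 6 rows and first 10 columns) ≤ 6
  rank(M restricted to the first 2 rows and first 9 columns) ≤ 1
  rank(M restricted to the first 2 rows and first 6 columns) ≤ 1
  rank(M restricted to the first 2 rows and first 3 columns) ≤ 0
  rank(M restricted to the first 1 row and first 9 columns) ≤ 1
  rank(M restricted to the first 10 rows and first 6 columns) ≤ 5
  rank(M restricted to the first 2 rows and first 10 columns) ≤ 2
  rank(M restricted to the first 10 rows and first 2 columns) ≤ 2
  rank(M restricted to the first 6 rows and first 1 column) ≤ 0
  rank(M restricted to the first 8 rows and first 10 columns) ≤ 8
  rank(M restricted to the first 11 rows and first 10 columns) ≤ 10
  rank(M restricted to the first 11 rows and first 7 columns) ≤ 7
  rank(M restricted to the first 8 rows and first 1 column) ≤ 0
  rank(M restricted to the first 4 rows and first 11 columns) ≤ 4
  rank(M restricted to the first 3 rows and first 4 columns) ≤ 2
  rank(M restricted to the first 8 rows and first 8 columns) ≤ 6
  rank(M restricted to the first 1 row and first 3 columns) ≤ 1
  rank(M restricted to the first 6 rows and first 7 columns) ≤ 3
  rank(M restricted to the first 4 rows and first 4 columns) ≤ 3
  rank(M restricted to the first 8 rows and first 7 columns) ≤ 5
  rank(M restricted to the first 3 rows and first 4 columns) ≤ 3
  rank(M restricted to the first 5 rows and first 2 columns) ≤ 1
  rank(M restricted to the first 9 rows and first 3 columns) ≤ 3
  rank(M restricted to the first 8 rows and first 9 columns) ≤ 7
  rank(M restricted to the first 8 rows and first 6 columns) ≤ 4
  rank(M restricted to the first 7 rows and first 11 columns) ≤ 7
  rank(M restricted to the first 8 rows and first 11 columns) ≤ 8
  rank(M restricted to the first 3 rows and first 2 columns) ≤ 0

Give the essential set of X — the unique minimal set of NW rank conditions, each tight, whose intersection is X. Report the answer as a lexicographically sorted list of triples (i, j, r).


Computing R[i][j] = min implied NW-rank bound (n=11, 33 conditions):

  i=1: 0 | 0 | 0 | 1 | 1 | 1 | 1 | 1 | 1 | 1 | 1
  i=2: 0 | 0 | 0 | 1 | 1 | 1 | 1 | 1 | 1 | 2 | 2
  i=3: 0 | 0 | 1 | 2 | 2 | 2 | 2 | 2 | 2 | 3 | 3
  i=4: 0 | 1 | 2 | 3 | 3 | 3 | 3 | 3 | 3 | 4 | 4
  i=5: 0 | 1 | 2 | 3 | 3 | 3 | 3 | 4 | 4 | 5 | 5
  i=6: 0 | 1 | 2 | 3 | 3 | 3 | 3 | 4 | 5 | 6 | 6
  i=7: 0 | 1 | 2 | 3 | 4 | 4 | 4 | 5 | 6 | 7 | 7
  i=8: 0 | 1 | 2 | 3 | 4 | 4 | 5 | 6 | 7 | 8 | 8
  i=9: 1 | 2 | 3 | 4 | 5 | 5 | 6 | 7 | 8 | 9 | 9
  i=10: 1 | 2 | 3 | 4 | 5 | 5 | 6 | 7 | 8 | 9 | 10
  i=11: 1 | 2 | 3 | 4 | 5 | 6 | 7 | 8 | 9 | 10 | 11

reading off 1-entries of Δ²R: w = (4, 10, 3, 2, 8, 9, 5, 7, 1, 11, 6).

Fulton essential set (7 of the 26 Rothe cells):

[(2, 3, 0), (2, 9, 1), (3, 2, 0), (6, 7, 3), (8, 1, 0), (8, 6, 4), (10, 6, 5)]


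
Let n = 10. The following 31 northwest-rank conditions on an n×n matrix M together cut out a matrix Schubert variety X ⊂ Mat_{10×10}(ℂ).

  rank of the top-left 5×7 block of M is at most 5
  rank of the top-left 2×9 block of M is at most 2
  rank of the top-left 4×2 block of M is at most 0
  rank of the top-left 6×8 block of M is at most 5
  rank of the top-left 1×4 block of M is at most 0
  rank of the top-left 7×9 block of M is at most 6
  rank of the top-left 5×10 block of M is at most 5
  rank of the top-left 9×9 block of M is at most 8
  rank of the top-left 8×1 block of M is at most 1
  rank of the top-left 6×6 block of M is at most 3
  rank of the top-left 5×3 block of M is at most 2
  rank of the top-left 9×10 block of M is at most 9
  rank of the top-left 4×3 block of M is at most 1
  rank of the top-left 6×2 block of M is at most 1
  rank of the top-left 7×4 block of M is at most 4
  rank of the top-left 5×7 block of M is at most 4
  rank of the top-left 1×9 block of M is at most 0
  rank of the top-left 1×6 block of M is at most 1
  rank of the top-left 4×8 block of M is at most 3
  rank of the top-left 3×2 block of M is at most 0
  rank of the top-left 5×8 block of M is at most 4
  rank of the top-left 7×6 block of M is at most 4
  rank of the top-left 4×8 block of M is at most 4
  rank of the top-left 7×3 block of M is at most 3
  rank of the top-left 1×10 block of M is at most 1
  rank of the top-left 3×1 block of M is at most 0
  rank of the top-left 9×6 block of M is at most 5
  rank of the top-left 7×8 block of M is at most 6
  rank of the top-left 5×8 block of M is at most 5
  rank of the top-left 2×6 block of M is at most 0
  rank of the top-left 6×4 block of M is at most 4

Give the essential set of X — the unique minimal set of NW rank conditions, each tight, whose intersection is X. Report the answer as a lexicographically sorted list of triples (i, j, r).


The tightest implied rank at each (i,j), from the 31 conditions:

  row 1: 0 | 0 | 0 | 0 | 0 | 0 | 0 | 0 | 0 | 1
  row 2: 0 | 0 | 0 | 0 | 0 | 0 | 1 | 1 | 1 | 2
  row 3: 0 | 0 | 1 | 1 | 1 | 1 | 2 | 2 | 2 | 3
  row 4: 0 | 0 | 1 | 2 | 2 | 2 | 3 | 3 | 3 | 4
  row 5: 1 | 1 | 2 | 3 | 3 | 3 | 4 | 4 | 4 | 5
  row 6: 1 | 1 | 2 | 3 | 3 | 3 | 4 | 5 | 5 | 6
  row 7: 1 | 2 | 3 | 4 | 4 | 4 | 5 | 6 | 6 | 7
  row 8: 1 | 2 | 3 | 4 | 5 | 5 | 6 | 7 | 7 | 8
  row 9: 1 | 2 | 3 | 4 | 5 | 5 | 6 | 7 | 8 | 9
  row 10: 1 | 2 | 3 | 4 | 5 | 6 | 7 | 8 | 9 | 10

so w = (10, 7, 3, 4, 1, 8, 2, 5, 9, 6).

ℓ(w)=23; the 6 essential cells (i,j,r):

[(1, 9, 0), (2, 6, 0), (4, 2, 0), (6, 2, 1), (6, 6, 3), (9, 6, 5)]


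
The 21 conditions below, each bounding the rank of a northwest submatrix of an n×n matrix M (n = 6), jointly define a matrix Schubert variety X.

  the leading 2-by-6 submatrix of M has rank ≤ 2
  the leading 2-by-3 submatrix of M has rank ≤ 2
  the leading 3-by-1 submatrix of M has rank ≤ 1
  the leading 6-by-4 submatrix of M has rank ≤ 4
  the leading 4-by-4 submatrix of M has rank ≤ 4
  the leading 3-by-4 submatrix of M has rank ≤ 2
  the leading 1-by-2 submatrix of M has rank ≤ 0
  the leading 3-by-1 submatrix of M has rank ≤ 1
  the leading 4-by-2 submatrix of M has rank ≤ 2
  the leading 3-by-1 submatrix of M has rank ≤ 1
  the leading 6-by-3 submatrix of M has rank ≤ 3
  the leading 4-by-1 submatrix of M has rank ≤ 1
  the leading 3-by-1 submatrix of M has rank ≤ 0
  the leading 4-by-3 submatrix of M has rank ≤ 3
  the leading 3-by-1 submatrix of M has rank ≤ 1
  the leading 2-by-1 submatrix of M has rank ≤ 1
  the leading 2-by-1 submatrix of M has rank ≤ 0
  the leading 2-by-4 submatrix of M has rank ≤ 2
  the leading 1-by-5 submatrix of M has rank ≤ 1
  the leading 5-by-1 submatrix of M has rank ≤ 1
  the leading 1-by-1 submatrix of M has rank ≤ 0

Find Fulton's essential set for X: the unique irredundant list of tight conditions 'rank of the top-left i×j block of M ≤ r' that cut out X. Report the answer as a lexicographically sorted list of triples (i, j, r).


Propagating the 21 rank bounds to every northwest block:

  i=1: 0  0  1  1  1  1
  i=2: 0  1  2  2  2  2
  i=3: 0  1  2  2  3  3
  i=4: 1  2  3  3  4  4
  i=5: 1  2  3  4  5  5
  i=6: 1  2  3  4  5  6

hence w(1..6) = (3, 2, 5, 1, 4, 6).

D(w) has 5 cells with 3 SE-corners; essential set:

[(1, 2, 0), (3, 1, 0), (3, 4, 2)]


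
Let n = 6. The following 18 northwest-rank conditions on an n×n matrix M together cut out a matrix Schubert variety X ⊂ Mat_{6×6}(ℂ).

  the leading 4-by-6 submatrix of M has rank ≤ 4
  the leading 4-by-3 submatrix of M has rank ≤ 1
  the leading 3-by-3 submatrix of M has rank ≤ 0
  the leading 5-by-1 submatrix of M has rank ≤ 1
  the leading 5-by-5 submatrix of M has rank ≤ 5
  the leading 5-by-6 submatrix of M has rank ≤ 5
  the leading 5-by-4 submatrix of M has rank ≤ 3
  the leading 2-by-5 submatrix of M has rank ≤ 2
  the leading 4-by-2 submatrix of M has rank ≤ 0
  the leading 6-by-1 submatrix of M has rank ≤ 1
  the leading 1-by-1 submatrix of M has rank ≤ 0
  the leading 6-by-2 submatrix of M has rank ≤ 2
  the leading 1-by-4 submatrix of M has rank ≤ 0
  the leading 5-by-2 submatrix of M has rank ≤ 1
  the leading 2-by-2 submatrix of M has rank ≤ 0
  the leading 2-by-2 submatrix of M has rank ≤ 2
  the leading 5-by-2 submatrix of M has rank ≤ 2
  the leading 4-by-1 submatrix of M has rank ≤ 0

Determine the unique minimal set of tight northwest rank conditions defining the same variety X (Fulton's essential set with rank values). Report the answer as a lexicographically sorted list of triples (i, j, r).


Reconstructing r_w from the 18 given conditions:

  row 1: 0 | 0 | 0 | 0 | 1 | 1
  row 2: 0 | 0 | 0 | 1 | 2 | 2
  row 3: 0 | 0 | 0 | 1 | 2 | 3
  row 4: 0 | 0 | 1 | 2 | 3 | 4
  row 5: 1 | 1 | 2 | 3 | 4 | 5
  row 6: 1 | 2 | 3 | 4 | 5 | 6

reading off 1-entries of Δ²R: w = (5, 4, 6, 3, 1, 2).

Rothe diagram D(w) (12 cells), 3 SE-corners (essential conditions):

[(1, 4, 0), (3, 3, 0), (4, 2, 0)]


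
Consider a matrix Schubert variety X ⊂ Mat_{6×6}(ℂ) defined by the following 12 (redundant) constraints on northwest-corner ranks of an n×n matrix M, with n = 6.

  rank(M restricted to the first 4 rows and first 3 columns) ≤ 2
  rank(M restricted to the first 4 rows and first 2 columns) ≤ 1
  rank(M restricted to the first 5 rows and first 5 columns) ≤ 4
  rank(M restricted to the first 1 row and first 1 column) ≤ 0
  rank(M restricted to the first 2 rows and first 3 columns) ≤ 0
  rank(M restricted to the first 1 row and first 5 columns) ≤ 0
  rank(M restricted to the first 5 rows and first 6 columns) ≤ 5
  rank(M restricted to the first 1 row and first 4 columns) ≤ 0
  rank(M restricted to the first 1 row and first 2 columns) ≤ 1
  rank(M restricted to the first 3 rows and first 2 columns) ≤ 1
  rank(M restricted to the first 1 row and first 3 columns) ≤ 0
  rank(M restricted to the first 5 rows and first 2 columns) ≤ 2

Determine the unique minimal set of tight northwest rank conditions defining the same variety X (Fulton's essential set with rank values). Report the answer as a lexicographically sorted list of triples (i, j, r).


Recovering R(i,j) via the rank-extension bound from the 12 conditions:

  row 1: 0 | 0 | 0 | 0 | 0 | 1
  row 2: 0 | 0 | 0 | 1 | 1 | 2
  row 3: 1 | 1 | 1 | 2 | 2 | 3
  row 4: 1 | 1 | 2 | 3 | 3 | 4
  row 5: 1 | 2 | 3 | 4 | 4 | 5
  row 6: 1 | 2 | 3 | 4 | 5 | 6

so w = (6, 4, 1, 3, 2, 5).

D(w) has 9 cells with 3 SE-corners; essential set:

[(1, 5, 0), (2, 3, 0), (4, 2, 1)]


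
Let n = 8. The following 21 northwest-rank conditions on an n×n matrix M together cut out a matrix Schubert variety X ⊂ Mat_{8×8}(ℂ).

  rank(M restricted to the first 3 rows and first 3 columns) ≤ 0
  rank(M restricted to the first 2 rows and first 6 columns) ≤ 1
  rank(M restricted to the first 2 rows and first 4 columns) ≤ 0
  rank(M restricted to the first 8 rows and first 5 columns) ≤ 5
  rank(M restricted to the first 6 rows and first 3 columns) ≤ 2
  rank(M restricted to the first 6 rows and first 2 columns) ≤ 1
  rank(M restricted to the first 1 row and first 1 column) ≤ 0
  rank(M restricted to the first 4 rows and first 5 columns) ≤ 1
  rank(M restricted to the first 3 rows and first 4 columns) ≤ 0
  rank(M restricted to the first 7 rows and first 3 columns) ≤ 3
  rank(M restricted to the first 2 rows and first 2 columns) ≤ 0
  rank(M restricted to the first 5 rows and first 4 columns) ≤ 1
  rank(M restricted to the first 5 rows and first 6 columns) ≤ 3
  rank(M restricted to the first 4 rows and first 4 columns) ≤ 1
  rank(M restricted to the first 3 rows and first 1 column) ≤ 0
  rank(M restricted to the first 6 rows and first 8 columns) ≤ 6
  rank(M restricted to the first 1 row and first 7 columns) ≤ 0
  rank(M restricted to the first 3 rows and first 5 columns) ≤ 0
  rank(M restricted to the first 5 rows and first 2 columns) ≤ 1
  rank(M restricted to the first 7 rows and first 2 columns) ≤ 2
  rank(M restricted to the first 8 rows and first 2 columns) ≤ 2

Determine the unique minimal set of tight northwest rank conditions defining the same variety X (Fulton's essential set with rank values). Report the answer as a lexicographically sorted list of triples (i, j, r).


The tightest implied rank at each (i,j), from the 21 conditions:

  R[1]: 0 | 0 | 0 | 0 | 0 | 0 | 0 | 1
  R[2]: 0 | 0 | 0 | 0 | 0 | 1 | 1 | 2
  R[3]: 0 | 0 | 0 | 0 | 0 | 1 | 2 | 3
  R[4]: 1 | 1 | 1 | 1 | 1 | 2 | 3 | 4
  R[5]: 1 | 1 | 1 | 1 | 2 | 3 | 4 | 5
  R[6]: 1 | 1 | 2 | 2 | 3 | 4 | 5 | 6
  R[7]: 1 | 2 | 3 | 3 | 4 | 5 | 6 | 7
  R[8]: 1 | 2 | 3 | 4 | 5 | 6 | 7 | 8

hence w(1..8) = (8, 6, 7, 1, 5, 3, 2, 4).

Fulton essential set (4 of the 21 Rothe cells):

[(1, 7, 0), (3, 5, 0), (5, 4, 1), (6, 2, 1)]


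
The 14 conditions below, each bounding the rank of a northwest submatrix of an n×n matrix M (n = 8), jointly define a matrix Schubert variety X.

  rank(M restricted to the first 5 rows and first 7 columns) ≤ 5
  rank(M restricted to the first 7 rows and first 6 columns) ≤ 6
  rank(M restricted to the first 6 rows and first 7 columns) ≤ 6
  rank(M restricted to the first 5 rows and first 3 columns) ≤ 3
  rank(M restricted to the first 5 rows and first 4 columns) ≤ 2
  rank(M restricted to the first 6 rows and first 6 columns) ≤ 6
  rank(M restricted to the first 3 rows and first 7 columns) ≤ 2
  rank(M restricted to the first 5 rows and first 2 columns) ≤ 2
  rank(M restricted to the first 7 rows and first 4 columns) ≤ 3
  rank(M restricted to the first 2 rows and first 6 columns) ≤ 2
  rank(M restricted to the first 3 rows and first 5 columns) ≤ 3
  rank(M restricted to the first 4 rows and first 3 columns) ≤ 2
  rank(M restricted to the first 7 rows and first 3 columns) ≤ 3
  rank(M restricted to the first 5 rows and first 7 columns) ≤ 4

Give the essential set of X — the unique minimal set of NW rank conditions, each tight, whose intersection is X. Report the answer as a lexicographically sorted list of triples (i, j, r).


Computing R[i][j] = min implied NW-rank bound (n=8, 14 conditions):

  1, 1, 1, 1, 1, 1, 1, 1
  1, 2, 2, 2, 2, 2, 2, 2
  1, 2, 2, 2, 2, 2, 2, 3
  1, 2, 2, 2, 3, 3, 3, 4
  1, 2, 2, 2, 3, 4, 4, 5
  1, 2, 3, 3, 4, 5, 5, 6
  1, 2, 3, 3, 4, 5, 6, 7
  1, 2, 3, 4, 5, 6, 7, 8

reading off 1-entries of Δ²R: w = (1, 2, 8, 5, 6, 3, 7, 4).

3 SE-corners of the 10-cell Rothe diagram give Ess(w):

[(3, 7, 2), (5, 4, 2), (7, 4, 3)]
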